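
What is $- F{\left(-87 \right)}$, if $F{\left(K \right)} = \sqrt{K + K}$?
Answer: $- i \sqrt{174} \approx - 13.191 i$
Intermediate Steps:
$F{\left(K \right)} = \sqrt{2} \sqrt{K}$ ($F{\left(K \right)} = \sqrt{2 K} = \sqrt{2} \sqrt{K}$)
$- F{\left(-87 \right)} = - \sqrt{2} \sqrt{-87} = - \sqrt{2} i \sqrt{87} = - i \sqrt{174}$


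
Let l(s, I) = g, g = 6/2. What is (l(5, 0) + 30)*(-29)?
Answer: -957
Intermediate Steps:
g = 3 (g = 6*(½) = 3)
l(s, I) = 3
(l(5, 0) + 30)*(-29) = (3 + 30)*(-29) = 33*(-29) = -957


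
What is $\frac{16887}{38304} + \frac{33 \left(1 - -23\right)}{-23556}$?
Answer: $\frac{10207039}{25063584} \approx 0.40725$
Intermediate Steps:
$\frac{16887}{38304} + \frac{33 \left(1 - -23\right)}{-23556} = 16887 \cdot \frac{1}{38304} + 33 \left(1 + 23\right) \left(- \frac{1}{23556}\right) = \frac{5629}{12768} + 33 \cdot 24 \left(- \frac{1}{23556}\right) = \frac{5629}{12768} + 792 \left(- \frac{1}{23556}\right) = \frac{5629}{12768} - \frac{66}{1963} = \frac{10207039}{25063584}$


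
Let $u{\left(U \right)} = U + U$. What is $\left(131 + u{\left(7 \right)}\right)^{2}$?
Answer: $21025$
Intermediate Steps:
$u{\left(U \right)} = 2 U$
$\left(131 + u{\left(7 \right)}\right)^{2} = \left(131 + 2 \cdot 7\right)^{2} = \left(131 + 14\right)^{2} = 145^{2} = 21025$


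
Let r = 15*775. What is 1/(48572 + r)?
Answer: 1/60197 ≈ 1.6612e-5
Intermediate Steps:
r = 11625
1/(48572 + r) = 1/(48572 + 11625) = 1/60197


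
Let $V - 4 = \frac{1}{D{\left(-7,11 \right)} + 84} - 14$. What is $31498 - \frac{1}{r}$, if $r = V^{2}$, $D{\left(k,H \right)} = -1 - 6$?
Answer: $\frac{18626682849}{591361} \approx 31498.0$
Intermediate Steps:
$D{\left(k,H \right)} = -7$ ($D{\left(k,H \right)} = -1 - 6 = -7$)
$V = - \frac{769}{77}$ ($V = 4 + \left(\frac{1}{-7 + 84} - 14\right) = 4 - \left(14 - \frac{1}{77}\right) = 4 + \left(\frac{1}{77} - 14\right) = 4 - \frac{1077}{77} = - \frac{769}{77} \approx -9.987$)
$r = \frac{591361}{5929}$ ($r = \left(- \frac{769}{77}\right)^{2} = \frac{591361}{5929} \approx 99.74$)
$31498 - \frac{1}{r} = 31498 - \frac{1}{\frac{591361}{5929}} = 31498 - \frac{5929}{591361} = \frac{18626682849}{591361}$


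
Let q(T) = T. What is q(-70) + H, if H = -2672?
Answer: -2742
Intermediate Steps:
q(-70) + H = -70 - 2672 = -2742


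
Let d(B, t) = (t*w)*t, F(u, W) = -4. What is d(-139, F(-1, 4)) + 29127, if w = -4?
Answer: 29063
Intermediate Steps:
d(B, t) = -4*t² (d(B, t) = (t*(-4))*t = (-4*t)*t = -4*t²)
d(-139, F(-1, 4)) + 29127 = -4*(-4)² + 29127 = -4*16 + 29127 = -64 + 29127 = 29063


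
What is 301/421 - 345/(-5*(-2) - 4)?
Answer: -47813/842 ≈ -56.785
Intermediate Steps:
301/421 - 345/(-5*(-2) - 4) = 301*(1/421) - 345/(10 - 4) = 301/421 - 345/6 = 301/421 - 345*⅙ = 301/421 - 115/2 = -47813/842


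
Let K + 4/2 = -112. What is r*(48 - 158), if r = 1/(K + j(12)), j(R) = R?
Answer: 55/51 ≈ 1.0784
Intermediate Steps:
K = -114 (K = -2 - 112 = -114)
r = -1/102 (r = 1/(-114 + 12) = 1/(-102) = -1/102 ≈ -0.0098039)
r*(48 - 158) = -(48 - 158)/102 = -1/102*(-110) = 55/51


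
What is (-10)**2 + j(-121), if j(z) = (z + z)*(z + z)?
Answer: 58664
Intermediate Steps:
j(z) = 4*z**2 (j(z) = (2*z)*(2*z) = 4*z**2)
(-10)**2 + j(-121) = (-10)**2 + 4*(-121)**2 = 100 + 4*14641 = 100 + 58564 = 58664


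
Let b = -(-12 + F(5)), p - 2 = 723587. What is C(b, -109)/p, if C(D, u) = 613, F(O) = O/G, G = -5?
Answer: 613/723589 ≈ 0.00084717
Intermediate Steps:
p = 723589 (p = 2 + 723587 = 723589)
F(O) = -O/5 (F(O) = O/(-5) = O*(-1/5) = -O/5)
b = 13 (b = -(-12 - 1/5*5) = -(-12 - 1) = -1*(-13) = 13)
C(b, -109)/p = 613/723589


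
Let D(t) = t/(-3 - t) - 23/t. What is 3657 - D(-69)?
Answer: 241409/66 ≈ 3657.7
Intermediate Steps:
D(t) = -23/t + t/(-3 - t)
3657 - D(-69) = 3657 - (-69 - 1*(-69)**2 - 23*(-69))/((-69)*(3 - 69)) = 3657 - (-1)*(-69 - 1*4761 + 1587)/(69*(-66)) = 3657 - (-1)*(-1)*(-69 - 4761 + 1587)/(69*66) = 3657 - (-1)*(-1)*(-3243)/(69*66) = 3657 - 1*(-47/66) = 3657 + 47/66 = 241409/66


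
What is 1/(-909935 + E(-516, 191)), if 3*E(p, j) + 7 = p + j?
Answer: -3/2730137 ≈ -1.0988e-6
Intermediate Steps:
E(p, j) = -7/3 + j/3 + p/3 (E(p, j) = -7/3 + (p + j)/3 = -7/3 + (j + p)/3 = -7/3 + (j/3 + p/3) = -7/3 + j/3 + p/3)
1/(-909935 + E(-516, 191)) = 1/(-909935 + (-7/3 + (⅓)*191 + (⅓)*(-516))) = 1/(-909935 + (-7/3 + 191/3 - 172)) = 1/(-909935 - 332/3) = 1/(-2730137/3) = -3/2730137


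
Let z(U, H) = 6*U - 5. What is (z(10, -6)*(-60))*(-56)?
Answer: 184800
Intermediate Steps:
z(U, H) = -5 + 6*U
(z(10, -6)*(-60))*(-56) = ((-5 + 6*10)*(-60))*(-56) = ((-5 + 60)*(-60))*(-56) = (55*(-60))*(-56) = -3300*(-56) = 184800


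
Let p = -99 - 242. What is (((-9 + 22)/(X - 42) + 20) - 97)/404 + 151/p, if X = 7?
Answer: -764642/1205435 ≈ -0.63433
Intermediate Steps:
p = -341
(((-9 + 22)/(X - 42) + 20) - 97)/404 + 151/p = (((-9 + 22)/(7 - 42) + 20) - 97)/404 + 151/(-341) = ((13/(-35) + 20) - 97)*(1/404) + 151*(-1/341) = ((13*(-1/35) + 20) - 97)*(1/404) - 151/341 = ((-13/35 + 20) - 97)*(1/404) - 151/341 = (687/35 - 97)*(1/404) - 151/341 = -2708/35*1/404 - 151/341 = -677/3535 - 151/341 = -764642/1205435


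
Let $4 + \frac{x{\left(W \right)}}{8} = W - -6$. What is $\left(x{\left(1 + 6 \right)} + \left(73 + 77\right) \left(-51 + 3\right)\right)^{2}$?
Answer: $50808384$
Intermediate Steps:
$x{\left(W \right)} = 16 + 8 W$ ($x{\left(W \right)} = -32 + 8 \left(W - -6\right) = -32 + 8 \left(W + 6\right) = -32 + 8 \left(6 + W\right) = -32 + \left(48 + 8 W\right) = 16 + 8 W$)
$\left(x{\left(1 + 6 \right)} + \left(73 + 77\right) \left(-51 + 3\right)\right)^{2} = \left(\left(16 + 8 \left(1 + 6\right)\right) + \left(73 + 77\right) \left(-51 + 3\right)\right)^{2} = \left(\left(16 + 8 \cdot 7\right) + 150 \left(-48\right)\right)^{2} = \left(\left(16 + 56\right) - 7200\right)^{2} = \left(72 - 7200\right)^{2} = \left(-7128\right)^{2} = 50808384$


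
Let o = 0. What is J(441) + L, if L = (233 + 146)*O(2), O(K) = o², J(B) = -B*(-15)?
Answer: 6615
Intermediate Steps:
J(B) = 15*B (J(B) = -(-15)*B = 15*B)
O(K) = 0 (O(K) = 0² = 0)
L = 0 (L = (233 + 146)*0 = 379*0 = 0)
J(441) + L = 15*441 + 0 = 6615 + 0 = 6615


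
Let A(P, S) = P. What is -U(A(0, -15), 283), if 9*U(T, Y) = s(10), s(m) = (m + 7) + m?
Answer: -3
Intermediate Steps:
s(m) = 7 + 2*m (s(m) = (7 + m) + m = 7 + 2*m)
U(T, Y) = 3 (U(T, Y) = (7 + 2*10)/9 = (7 + 20)/9 = (⅑)*27 = 3)
-U(A(0, -15), 283) = -1*3 = -3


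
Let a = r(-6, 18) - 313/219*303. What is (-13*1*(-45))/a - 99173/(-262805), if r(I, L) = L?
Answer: -8218244798/7962728695 ≈ -1.0321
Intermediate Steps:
a = -30299/73 (a = 18 - 313/219*303 = 18 - 31613/73 = -30299/73 ≈ -415.05)
(-13*1*(-45))/a - 99173/(-262805) = (-13*1*(-45))/(-30299/73) - 99173/(-262805) = -13*(-45)*(-73/30299) - 99173*(-1/262805) = 585*(-73/30299) + 99173/262805 = -42705/30299 + 99173/262805 = -8218244798/7962728695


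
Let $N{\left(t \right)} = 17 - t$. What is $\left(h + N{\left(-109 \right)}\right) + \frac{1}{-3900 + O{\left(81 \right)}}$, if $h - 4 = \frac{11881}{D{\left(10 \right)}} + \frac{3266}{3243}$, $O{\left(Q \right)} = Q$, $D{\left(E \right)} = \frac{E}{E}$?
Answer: $\frac{2156071142}{179493} \approx 12012.0$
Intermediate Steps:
$D{\left(E \right)} = 1$
$h = \frac{1675927}{141}$ ($h = 4 + \left(\frac{11881}{1} + \frac{3266}{3243}\right) = 4 + \left(11881 \cdot 1 + 3266 \cdot \frac{1}{3243}\right) = 4 + \left(11881 + \frac{142}{141}\right) = 4 + \frac{1675363}{141} = \frac{1675927}{141} \approx 11886.0$)
$\left(h + N{\left(-109 \right)}\right) + \frac{1}{-3900 + O{\left(81 \right)}} = \left(\frac{1675927}{141} + \left(17 - -109\right)\right) + \frac{1}{-3900 + 81} = \left(\frac{1675927}{141} + \left(17 + 109\right)\right) + \frac{1}{-3819} = \left(\frac{1675927}{141} + 126\right) - \frac{1}{3819} = \frac{1693693}{141} - \frac{1}{3819} = \frac{2156071142}{179493}$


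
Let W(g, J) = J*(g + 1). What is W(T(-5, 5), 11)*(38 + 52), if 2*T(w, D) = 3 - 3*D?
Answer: -4950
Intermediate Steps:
T(w, D) = 3/2 - 3*D/2 (T(w, D) = (3 - 3*D)/2 = 3/2 - 3*D/2)
W(g, J) = J*(1 + g)
W(T(-5, 5), 11)*(38 + 52) = (11*(1 + (3/2 - 3/2*5)))*(38 + 52) = (11*(1 + (3/2 - 15/2)))*90 = (11*(1 - 6))*90 = (11*(-5))*90 = -55*90 = -4950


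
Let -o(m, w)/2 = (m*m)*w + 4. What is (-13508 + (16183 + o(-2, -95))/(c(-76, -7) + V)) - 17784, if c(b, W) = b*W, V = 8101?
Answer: -270126901/8633 ≈ -31290.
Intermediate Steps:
c(b, W) = W*b
o(m, w) = -8 - 2*w*m**2 (o(m, w) = -2*((m*m)*w + 4) = -2*(m**2*w + 4) = -2*(w*m**2 + 4) = -2*(4 + w*m**2) = -8 - 2*w*m**2)
(-13508 + (16183 + o(-2, -95))/(c(-76, -7) + V)) - 17784 = (-13508 + (16183 + (-8 - 2*(-95)*(-2)**2))/(-7*(-76) + 8101)) - 17784 = (-13508 + (16183 + (-8 - 2*(-95)*4))/(532 + 8101)) - 17784 = (-13508 + (16183 + (-8 + 760))/8633) - 17784 = (-13508 + (16183 + 752)*(1/8633)) - 17784 = (-13508 + 16935*(1/8633)) - 17784 = (-13508 + 16935/8633) - 17784 = -116597629/8633 - 17784 = -270126901/8633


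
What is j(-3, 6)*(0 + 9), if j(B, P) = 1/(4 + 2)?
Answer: 3/2 ≈ 1.5000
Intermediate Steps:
j(B, P) = ⅙ (j(B, P) = 1/6 = ⅙)
j(-3, 6)*(0 + 9) = (0 + 9)/6 = (⅙)*9 = 3/2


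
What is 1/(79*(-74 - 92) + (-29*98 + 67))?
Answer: -1/15889 ≈ -6.2937e-5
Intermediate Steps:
1/(79*(-74 - 92) + (-29*98 + 67)) = 1/(79*(-166) + (-2842 + 67)) = 1/(-13114 - 2775) = 1/(-15889) = -1/15889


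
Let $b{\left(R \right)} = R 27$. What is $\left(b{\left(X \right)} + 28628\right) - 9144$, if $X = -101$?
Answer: $16757$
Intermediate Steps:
$b{\left(R \right)} = 27 R$
$\left(b{\left(X \right)} + 28628\right) - 9144 = \left(27 \left(-101\right) + 28628\right) - 9144 = \left(-2727 + 28628\right) - 9144 = 25901 - 9144 = 16757$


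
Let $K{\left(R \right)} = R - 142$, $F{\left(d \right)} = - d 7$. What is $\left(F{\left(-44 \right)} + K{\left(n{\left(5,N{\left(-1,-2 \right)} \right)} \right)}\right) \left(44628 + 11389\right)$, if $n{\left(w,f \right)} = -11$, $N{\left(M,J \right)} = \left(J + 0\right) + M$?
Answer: $8682635$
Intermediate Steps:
$N{\left(M,J \right)} = J + M$
$F{\left(d \right)} = - 7 d$
$K{\left(R \right)} = -142 + R$
$\left(F{\left(-44 \right)} + K{\left(n{\left(5,N{\left(-1,-2 \right)} \right)} \right)}\right) \left(44628 + 11389\right) = \left(\left(-7\right) \left(-44\right) - 153\right) \left(44628 + 11389\right) = \left(308 - 153\right) 56017 = 155 \cdot 56017 = 8682635$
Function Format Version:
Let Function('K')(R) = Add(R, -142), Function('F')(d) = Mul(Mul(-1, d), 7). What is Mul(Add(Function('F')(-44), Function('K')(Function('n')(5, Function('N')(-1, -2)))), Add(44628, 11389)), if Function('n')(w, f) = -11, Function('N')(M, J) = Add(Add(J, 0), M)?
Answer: 8682635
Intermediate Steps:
Function('N')(M, J) = Add(J, M)
Function('F')(d) = Mul(-7, d)
Function('K')(R) = Add(-142, R)
Mul(Add(Function('F')(-44), Function('K')(Function('n')(5, Function('N')(-1, -2)))), Add(44628, 11389)) = Mul(Add(Mul(-7, -44), Add(-142, -11)), Add(44628, 11389)) = Mul(Add(308, -153), 56017) = Mul(155, 56017) = 8682635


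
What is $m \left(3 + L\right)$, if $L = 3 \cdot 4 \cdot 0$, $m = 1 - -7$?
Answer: $24$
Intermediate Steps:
$m = 8$ ($m = 1 + 7 = 8$)
$L = 0$ ($L = 12 \cdot 0 = 0$)
$m \left(3 + L\right) = 8 \left(3 + 0\right) = 8 \cdot 3 = 24$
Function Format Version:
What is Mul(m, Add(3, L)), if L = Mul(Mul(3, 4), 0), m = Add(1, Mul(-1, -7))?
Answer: 24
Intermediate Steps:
m = 8 (m = Add(1, 7) = 8)
L = 0 (L = Mul(12, 0) = 0)
Mul(m, Add(3, L)) = Mul(8, Add(3, 0)) = Mul(8, 3) = 24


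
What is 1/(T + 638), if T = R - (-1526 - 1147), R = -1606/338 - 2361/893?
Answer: 150917/498570099 ≈ 0.00030270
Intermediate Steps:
R = -1116088/150917 (R = -1606*1/338 - 2361*1/893 = -803/169 - 2361/893 = -1116088/150917 ≈ -7.3954)
T = 402285053/150917 (T = -1116088/150917 - (-1526 - 1147) = -1116088/150917 - 1*(-2673) = -1116088/150917 + 2673 = 402285053/150917 ≈ 2665.6)
1/(T + 638) = 1/(402285053/150917 + 638) = 1/(498570099/150917) = 150917/498570099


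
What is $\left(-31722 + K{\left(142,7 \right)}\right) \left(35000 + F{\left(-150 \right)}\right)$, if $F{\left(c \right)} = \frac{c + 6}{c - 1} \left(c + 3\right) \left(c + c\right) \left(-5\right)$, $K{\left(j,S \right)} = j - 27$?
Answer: $\frac{836542469000}{151} \approx 5.54 \cdot 10^{9}$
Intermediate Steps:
$K{\left(j,S \right)} = -27 + j$
$F{\left(c \right)} = - \frac{10 c \left(3 + c\right) \left(6 + c\right)}{-1 + c}$ ($F{\left(c \right)} = \frac{6 + c}{-1 + c} \left(3 + c\right) 2 c \left(-5\right) = \frac{6 + c}{-1 + c} 2 c \left(3 + c\right) \left(-5\right) = \frac{2 c \left(3 + c\right) \left(6 + c\right)}{-1 + c} \left(-5\right) = - \frac{10 c \left(3 + c\right) \left(6 + c\right)}{-1 + c}$)
$\left(-31722 + K{\left(142,7 \right)}\right) \left(35000 + F{\left(-150 \right)}\right) = \left(-31722 + \left(-27 + 142\right)\right) \left(35000 - - \frac{1500 \left(18 + \left(-150\right)^{2} + 9 \left(-150\right)\right)}{-1 - 150}\right) = \left(-31722 + 115\right) \left(35000 - - \frac{1500 \left(18 + 22500 - 1350\right)}{-151}\right) = - 31607 \left(35000 - \left(-1500\right) \left(- \frac{1}{151}\right) 21168\right) = - 31607 \left(35000 - \frac{31752000}{151}\right) = \left(-31607\right) \left(- \frac{26467000}{151}\right) = \frac{836542469000}{151}$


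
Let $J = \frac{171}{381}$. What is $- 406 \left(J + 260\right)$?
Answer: $- \frac{13429262}{127} \approx -1.0574 \cdot 10^{5}$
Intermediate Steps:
$J = \frac{57}{127}$ ($J = 171 \cdot \frac{1}{381} = \frac{57}{127} \approx 0.44882$)
$- 406 \left(J + 260\right) = - 406 \left(\frac{57}{127} + 260\right) = \left(-406\right) \frac{33077}{127} = - \frac{13429262}{127}$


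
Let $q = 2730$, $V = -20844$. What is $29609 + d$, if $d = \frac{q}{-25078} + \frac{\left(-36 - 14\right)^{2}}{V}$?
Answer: $\frac{1934658695071}{65340729} \approx 29609.0$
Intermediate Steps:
$d = - \frac{14949890}{65340729}$ ($d = \frac{2730}{-25078} + \frac{\left(-36 - 14\right)^{2}}{-20844} = 2730 \left(- \frac{1}{25078}\right) + \left(-50\right)^{2} \left(- \frac{1}{20844}\right) = - \frac{1365}{12539} + 2500 \left(- \frac{1}{20844}\right) = - \frac{1365}{12539} - \frac{625}{5211} = - \frac{14949890}{65340729} \approx -0.2288$)
$29609 + d = 29609 - \frac{14949890}{65340729} = \frac{1934658695071}{65340729}$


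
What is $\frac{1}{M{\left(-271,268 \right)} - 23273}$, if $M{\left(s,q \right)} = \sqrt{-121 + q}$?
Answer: $- \frac{23273}{541632382} - \frac{7 \sqrt{3}}{541632382} \approx -4.2991 \cdot 10^{-5}$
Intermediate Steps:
$\frac{1}{M{\left(-271,268 \right)} - 23273} = \frac{1}{\sqrt{-121 + 268} - 23273} = \frac{1}{\sqrt{147} - 23273} = \frac{1}{7 \sqrt{3} - 23273} = \frac{1}{-23273 + 7 \sqrt{3}}$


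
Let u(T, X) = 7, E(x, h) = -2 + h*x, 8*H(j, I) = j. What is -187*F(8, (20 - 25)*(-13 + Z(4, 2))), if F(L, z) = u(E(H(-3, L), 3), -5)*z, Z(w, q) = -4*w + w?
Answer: -163625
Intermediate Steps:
H(j, I) = j/8
Z(w, q) = -3*w
F(L, z) = 7*z
-187*F(8, (20 - 25)*(-13 + Z(4, 2))) = -1309*(20 - 25)*(-13 - 3*4) = -1309*(-5*(-13 - 12)) = -1309*(-5*(-25)) = -1309*125 = -187*875 = -163625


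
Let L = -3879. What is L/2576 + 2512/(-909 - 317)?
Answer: -5613283/1579088 ≈ -3.5548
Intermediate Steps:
L/2576 + 2512/(-909 - 317) = -3879/2576 + 2512/(-909 - 317) = -3879*1/2576 + 2512/(-1226) = -3879/2576 + 2512*(-1/1226) = -3879/2576 - 1256/613 = -5613283/1579088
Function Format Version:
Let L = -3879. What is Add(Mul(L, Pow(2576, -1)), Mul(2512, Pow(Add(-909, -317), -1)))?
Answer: Rational(-5613283, 1579088) ≈ -3.5548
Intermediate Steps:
Add(Mul(L, Pow(2576, -1)), Mul(2512, Pow(Add(-909, -317), -1))) = Add(Mul(-3879, Pow(2576, -1)), Mul(2512, Pow(Add(-909, -317), -1))) = Add(Mul(-3879, Rational(1, 2576)), Mul(2512, Pow(-1226, -1))) = Add(Rational(-3879, 2576), Mul(2512, Rational(-1, 1226))) = Add(Rational(-3879, 2576), Rational(-1256, 613)) = Rational(-5613283, 1579088)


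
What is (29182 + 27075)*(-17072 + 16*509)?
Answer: -502262496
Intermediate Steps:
(29182 + 27075)*(-17072 + 16*509) = 56257*(-17072 + 8144) = 56257*(-8928) = -502262496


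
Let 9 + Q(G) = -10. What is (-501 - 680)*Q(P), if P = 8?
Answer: 22439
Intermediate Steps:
Q(G) = -19 (Q(G) = -9 - 10 = -19)
(-501 - 680)*Q(P) = (-501 - 680)*(-19) = -1181*(-19) = 22439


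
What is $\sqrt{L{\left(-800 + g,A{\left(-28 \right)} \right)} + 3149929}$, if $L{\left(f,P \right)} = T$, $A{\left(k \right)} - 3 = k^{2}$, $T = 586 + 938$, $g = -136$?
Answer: $\sqrt{3151453} \approx 1775.2$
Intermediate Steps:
$T = 1524$
$A{\left(k \right)} = 3 + k^{2}$
$L{\left(f,P \right)} = 1524$
$\sqrt{L{\left(-800 + g,A{\left(-28 \right)} \right)} + 3149929} = \sqrt{1524 + 3149929} = \sqrt{3151453}$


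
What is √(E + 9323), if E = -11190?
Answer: I*√1867 ≈ 43.209*I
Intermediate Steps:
√(E + 9323) = √(-11190 + 9323) = √(-1867) = I*√1867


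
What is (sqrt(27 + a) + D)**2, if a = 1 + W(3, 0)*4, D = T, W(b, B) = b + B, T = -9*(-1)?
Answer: 121 + 36*sqrt(10) ≈ 234.84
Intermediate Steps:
T = 9
W(b, B) = B + b
D = 9
a = 13 (a = 1 + (0 + 3)*4 = 1 + 3*4 = 1 + 12 = 13)
(sqrt(27 + a) + D)**2 = (sqrt(27 + 13) + 9)**2 = (sqrt(40) + 9)**2 = (2*sqrt(10) + 9)**2 = (9 + 2*sqrt(10))**2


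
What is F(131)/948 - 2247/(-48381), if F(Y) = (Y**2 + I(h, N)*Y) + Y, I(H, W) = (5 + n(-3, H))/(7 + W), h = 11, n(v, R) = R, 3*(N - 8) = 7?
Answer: 304988951/16562429 ≈ 18.414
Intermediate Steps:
N = 31/3 (N = 8 + (1/3)*7 = 8 + 7/3 = 31/3 ≈ 10.333)
I(H, W) = (5 + H)/(7 + W)
F(Y) = Y**2 + 25*Y/13 (F(Y) = (Y**2 + ((5 + 11)/(7 + 31/3))*Y) + Y = (Y**2 + (16/(52/3))*Y) + Y = (Y**2 + ((3/52)*16)*Y) + Y = (Y**2 + 12*Y/13) + Y = Y**2 + 25*Y/13)
F(131)/948 - 2247/(-48381) = ((1/13)*131*(25 + 13*131))/948 - 2247/(-48381) = ((1/13)*131*(25 + 1703))*(1/948) - 2247*(-1/48381) = ((1/13)*131*1728)*(1/948) + 749/16127 = (226368/13)*(1/948) + 749/16127 = 18864/1027 + 749/16127 = 304988951/16562429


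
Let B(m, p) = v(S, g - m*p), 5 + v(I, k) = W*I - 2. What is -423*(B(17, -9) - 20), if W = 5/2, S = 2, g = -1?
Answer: 9306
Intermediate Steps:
W = 5/2 (W = 5*(½) = 5/2 ≈ 2.5000)
v(I, k) = -7 + 5*I/2 (v(I, k) = -5 + (5*I/2 - 2) = -5 + (-2 + 5*I/2) = -7 + 5*I/2)
B(m, p) = -2 (B(m, p) = -7 + (5/2)*2 = -7 + 5 = -2)
-423*(B(17, -9) - 20) = -423*(-2 - 20) = -423*(-22) = 9306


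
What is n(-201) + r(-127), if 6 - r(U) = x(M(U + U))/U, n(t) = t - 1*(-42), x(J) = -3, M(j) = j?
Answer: -19434/127 ≈ -153.02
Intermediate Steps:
n(t) = 42 + t (n(t) = t + 42 = 42 + t)
r(U) = 6 + 3/U (r(U) = 6 - (-3)/U = 6 + 3/U)
n(-201) + r(-127) = (42 - 201) + (6 + 3/(-127)) = -159 + (6 + 3*(-1/127)) = -159 + (6 - 3/127) = -159 + 759/127 = -19434/127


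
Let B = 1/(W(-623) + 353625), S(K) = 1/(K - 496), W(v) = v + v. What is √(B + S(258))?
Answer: I*√35116204802/2891938 ≈ 0.064798*I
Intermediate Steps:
W(v) = 2*v
S(K) = 1/(-496 + K)
B = 1/352379 (B = 1/(2*(-623) + 353625) = 1/(-1246 + 353625) = 1/352379 ≈ 2.8379e-6)
√(B + S(258)) = √(1/352379 + 1/(-496 + 258)) = √(1/352379 + 1/(-238)) = √(1/352379 - 1/238) = √(-352141/83866202) = I*√35116204802/2891938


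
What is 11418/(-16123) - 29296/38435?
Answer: -911190238/619687505 ≈ -1.4704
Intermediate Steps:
11418/(-16123) - 29296/38435 = 11418*(-1/16123) - 29296*1/38435 = -11418/16123 - 29296/38435 = -911190238/619687505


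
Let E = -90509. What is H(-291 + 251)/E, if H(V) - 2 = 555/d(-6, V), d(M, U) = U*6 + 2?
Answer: 79/21541142 ≈ 3.6674e-6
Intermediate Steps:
d(M, U) = 2 + 6*U (d(M, U) = 6*U + 2 = 2 + 6*U)
H(V) = 2 + 555/(2 + 6*V)
H(-291 + 251)/E = ((559 + 12*(-291 + 251))/(2*(1 + 3*(-291 + 251))))/(-90509) = ((559 + 12*(-40))/(2*(1 + 3*(-40))))*(-1/90509) = ((559 - 480)/(2*(1 - 120)))*(-1/90509) = ((1/2)*79/(-119))*(-1/90509) = ((1/2)*(-1/119)*79)*(-1/90509) = -79/238*(-1/90509) = 79/21541142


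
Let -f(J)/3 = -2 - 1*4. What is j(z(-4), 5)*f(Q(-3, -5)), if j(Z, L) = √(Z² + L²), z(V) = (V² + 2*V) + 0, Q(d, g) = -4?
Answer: 18*√89 ≈ 169.81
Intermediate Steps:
f(J) = 18 (f(J) = -3*(-2 - 1*4) = -3*(-2 - 4) = -3*(-6) = 18)
z(V) = V² + 2*V
j(Z, L) = √(L² + Z²)
j(z(-4), 5)*f(Q(-3, -5)) = √(5² + (-4*(2 - 4))²)*18 = √(25 + (-4*(-2))²)*18 = √(25 + 8²)*18 = √(25 + 64)*18 = √89*18 = 18*√89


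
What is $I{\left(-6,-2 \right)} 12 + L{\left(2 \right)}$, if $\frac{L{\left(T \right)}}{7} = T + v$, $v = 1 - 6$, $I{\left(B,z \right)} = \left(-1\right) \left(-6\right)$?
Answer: $51$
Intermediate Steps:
$I{\left(B,z \right)} = 6$
$v = -5$ ($v = 1 - 6 = -5$)
$L{\left(T \right)} = -35 + 7 T$ ($L{\left(T \right)} = 7 \left(T - 5\right) = 7 \left(-5 + T\right) = -35 + 7 T$)
$I{\left(-6,-2 \right)} 12 + L{\left(2 \right)} = 6 \cdot 12 + \left(-35 + 7 \cdot 2\right) = 72 + \left(-35 + 14\right) = 72 - 21 = 51$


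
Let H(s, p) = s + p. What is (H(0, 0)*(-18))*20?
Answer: 0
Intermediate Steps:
H(s, p) = p + s
(H(0, 0)*(-18))*20 = ((0 + 0)*(-18))*20 = (0*(-18))*20 = 0*20 = 0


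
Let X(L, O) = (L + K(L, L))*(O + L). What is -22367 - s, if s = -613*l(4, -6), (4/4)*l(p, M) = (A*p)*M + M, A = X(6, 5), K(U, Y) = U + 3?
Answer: -2453525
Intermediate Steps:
K(U, Y) = 3 + U
X(L, O) = (3 + 2*L)*(L + O) (X(L, O) = (L + (3 + L))*(O + L) = (3 + 2*L)*(L + O))
A = 165 (A = 6**2 + 6*5 + 6*(3 + 6) + 5*(3 + 6) = 36 + 30 + 6*9 + 5*9 = 36 + 30 + 54 + 45 = 165)
l(p, M) = M + 165*M*p (l(p, M) = (165*p)*M + M = 165*M*p + M = M + 165*M*p)
s = 2431158 (s = -(-3678)*(1 + 165*4) = -(-3678)*(1 + 660) = -(-3678)*661 = -613*(-3966) = 2431158)
-22367 - s = -22367 - 1*2431158 = -22367 - 2431158 = -2453525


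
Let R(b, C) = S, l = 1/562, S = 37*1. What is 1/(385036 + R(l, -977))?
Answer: 1/385073 ≈ 2.5969e-6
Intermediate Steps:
S = 37
l = 1/562 ≈ 0.0017794
R(b, C) = 37
1/(385036 + R(l, -977)) = 1/(385036 + 37) = 1/385073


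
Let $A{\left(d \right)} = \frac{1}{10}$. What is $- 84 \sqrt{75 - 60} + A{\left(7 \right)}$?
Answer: $\frac{1}{10} - 84 \sqrt{15} \approx -325.23$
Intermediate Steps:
$A{\left(d \right)} = \frac{1}{10}$
$- 84 \sqrt{75 - 60} + A{\left(7 \right)} = - 84 \sqrt{75 - 60} + \frac{1}{10} = - 84 \sqrt{15} + \frac{1}{10} = \frac{1}{10} - 84 \sqrt{15}$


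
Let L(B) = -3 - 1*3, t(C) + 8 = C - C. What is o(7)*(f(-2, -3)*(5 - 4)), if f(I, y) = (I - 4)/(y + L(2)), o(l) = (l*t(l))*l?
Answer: -784/3 ≈ -261.33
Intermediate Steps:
t(C) = -8 (t(C) = -8 + (C - C) = -8 + 0 = -8)
L(B) = -6 (L(B) = -3 - 3 = -6)
o(l) = -8*l**2 (o(l) = (l*(-8))*l = (-8*l)*l = -8*l**2)
f(I, y) = (-4 + I)/(-6 + y) (f(I, y) = (I - 4)/(y - 6) = (-4 + I)/(-6 + y))
o(7)*(f(-2, -3)*(5 - 4)) = (-8*7**2)*(((-4 - 2)/(-6 - 3))*(5 - 4)) = (-8*49)*((-6/(-9))*1) = -392*(-1/9*(-6)) = -784/3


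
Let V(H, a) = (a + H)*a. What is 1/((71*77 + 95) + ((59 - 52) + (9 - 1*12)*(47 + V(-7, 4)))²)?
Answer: 1/15166 ≈ 6.5937e-5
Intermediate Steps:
V(H, a) = a*(H + a) (V(H, a) = (H + a)*a = a*(H + a))
1/((71*77 + 95) + ((59 - 52) + (9 - 1*12)*(47 + V(-7, 4)))²) = 1/((71*77 + 95) + ((59 - 52) + (9 - 1*12)*(47 + 4*(-7 + 4)))²) = 1/((5467 + 95) + (7 + (9 - 12)*(47 + 4*(-3)))²) = 1/(5562 + (7 - 3*(47 - 12))²) = 1/(5562 + (7 - 3*35)²) = 1/(5562 + (7 - 105)²) = 1/(5562 + (-98)²) = 1/(5562 + 9604) = 1/15166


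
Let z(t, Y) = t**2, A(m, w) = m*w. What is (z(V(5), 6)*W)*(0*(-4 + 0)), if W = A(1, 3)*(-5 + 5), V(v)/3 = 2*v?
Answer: 0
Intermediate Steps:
V(v) = 6*v (V(v) = 3*(2*v) = 6*v)
W = 0 (W = (1*3)*(-5 + 5) = 3*0 = 0)
(z(V(5), 6)*W)*(0*(-4 + 0)) = ((6*5)**2*0)*(0*(-4 + 0)) = (30**2*0)*(0*(-4)) = (900*0)*0 = 0*0 = 0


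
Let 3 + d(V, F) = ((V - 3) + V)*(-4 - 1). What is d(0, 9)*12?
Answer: 144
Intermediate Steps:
d(V, F) = 12 - 10*V (d(V, F) = -3 + ((V - 3) + V)*(-4 - 1) = -3 + ((-3 + V) + V)*(-5) = -3 + (-3 + 2*V)*(-5) = -3 + (15 - 10*V) = 12 - 10*V)
d(0, 9)*12 = (12 - 10*0)*12 = (12 + 0)*12 = 12*12 = 144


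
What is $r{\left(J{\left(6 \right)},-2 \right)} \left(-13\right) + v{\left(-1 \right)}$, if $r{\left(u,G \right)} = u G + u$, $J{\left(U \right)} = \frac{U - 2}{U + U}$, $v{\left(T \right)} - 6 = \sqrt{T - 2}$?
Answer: $\frac{31}{3} + i \sqrt{3} \approx 10.333 + 1.732 i$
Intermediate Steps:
$v{\left(T \right)} = 6 + \sqrt{-2 + T}$ ($v{\left(T \right)} = 6 + \sqrt{T - 2} = 6 + \sqrt{-2 + T}$)
$J{\left(U \right)} = \frac{-2 + U}{2 U}$
$r{\left(u,G \right)} = u + G u$ ($r{\left(u,G \right)} = G u + u = u + G u$)
$r{\left(J{\left(6 \right)},-2 \right)} \left(-13\right) + v{\left(-1 \right)} = \frac{-2 + 6}{2 \cdot 6} \left(1 - 2\right) \left(-13\right) + \left(6 + \sqrt{-2 - 1}\right) = \frac{1}{2} \cdot \frac{1}{6} \cdot 4 \left(-1\right) \left(-13\right) + \left(6 + \sqrt{-3}\right) = \frac{1}{3} \left(-1\right) \left(-13\right) + \left(6 + i \sqrt{3}\right) = \left(- \frac{1}{3}\right) \left(-13\right) + \left(6 + i \sqrt{3}\right) = \frac{13}{3} + \left(6 + i \sqrt{3}\right) = \frac{31}{3} + i \sqrt{3}$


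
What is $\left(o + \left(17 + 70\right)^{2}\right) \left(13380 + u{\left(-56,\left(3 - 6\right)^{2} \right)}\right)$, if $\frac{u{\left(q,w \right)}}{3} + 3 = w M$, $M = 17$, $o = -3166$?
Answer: $60893490$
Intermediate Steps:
$u{\left(q,w \right)} = -9 + 51 w$ ($u{\left(q,w \right)} = -9 + 3 w 17 = -9 + 3 \cdot 17 w = -9 + 51 w$)
$\left(o + \left(17 + 70\right)^{2}\right) \left(13380 + u{\left(-56,\left(3 - 6\right)^{2} \right)}\right) = \left(-3166 + \left(17 + 70\right)^{2}\right) \left(13380 - \left(9 - 51 \left(3 - 6\right)^{2}\right)\right) = \left(-3166 + 87^{2}\right) \left(13380 - \left(9 - 51 \left(-3\right)^{2}\right)\right) = \left(-3166 + 7569\right) \left(13380 + \left(-9 + 51 \cdot 9\right)\right) = 4403 \left(13380 + \left(-9 + 459\right)\right) = 4403 \left(13380 + 450\right) = 4403 \cdot 13830 = 60893490$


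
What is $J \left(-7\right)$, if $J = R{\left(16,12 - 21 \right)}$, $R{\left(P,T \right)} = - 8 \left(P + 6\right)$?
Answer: $1232$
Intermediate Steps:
$R{\left(P,T \right)} = -48 - 8 P$ ($R{\left(P,T \right)} = - 8 \left(6 + P\right) = -48 - 8 P$)
$J = -176$ ($J = -48 - 128 = -176$)
$J \left(-7\right) = \left(-176\right) \left(-7\right) = 1232$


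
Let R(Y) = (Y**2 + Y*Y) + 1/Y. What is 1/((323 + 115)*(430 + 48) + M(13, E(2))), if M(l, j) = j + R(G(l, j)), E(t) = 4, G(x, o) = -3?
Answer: 3/628157 ≈ 4.7759e-6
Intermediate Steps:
R(Y) = 1/Y + 2*Y**2 (R(Y) = (Y**2 + Y**2) + 1/Y = 2*Y**2 + 1/Y = 1/Y + 2*Y**2)
M(l, j) = 53/3 + j (M(l, j) = j + (1 + 2*(-3)**3)/(-3) = j - (1 + 2*(-27))/3 = j - (1 - 54)/3 = j - 1/3*(-53) = j + 53/3 = 53/3 + j)
1/((323 + 115)*(430 + 48) + M(13, E(2))) = 1/((323 + 115)*(430 + 48) + (53/3 + 4)) = 1/(438*478 + 65/3) = 1/(209364 + 65/3) = 1/(628157/3) = 3/628157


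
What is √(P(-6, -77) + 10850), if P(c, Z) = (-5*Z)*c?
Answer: 2*√2135 ≈ 92.412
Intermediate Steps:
P(c, Z) = -5*Z*c
√(P(-6, -77) + 10850) = √(-5*(-77)*(-6) + 10850) = √(-2310 + 10850) = √8540 = 2*√2135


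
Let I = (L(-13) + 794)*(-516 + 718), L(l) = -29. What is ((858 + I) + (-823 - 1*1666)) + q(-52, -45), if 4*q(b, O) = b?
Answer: 152886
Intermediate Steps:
q(b, O) = b/4
I = 154530 (I = (-29 + 794)*(-516 + 718) = 765*202 = 154530)
((858 + I) + (-823 - 1*1666)) + q(-52, -45) = ((858 + 154530) + (-823 - 1*1666)) + (¼)*(-52) = (155388 + (-823 - 1666)) - 13 = (155388 - 2489) - 13 = 152899 - 13 = 152886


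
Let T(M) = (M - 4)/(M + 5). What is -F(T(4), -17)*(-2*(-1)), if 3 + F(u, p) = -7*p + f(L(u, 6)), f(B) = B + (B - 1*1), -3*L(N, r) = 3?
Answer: -226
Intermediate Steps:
L(N, r) = -1 (L(N, r) = -⅓*3 = -1)
f(B) = -1 + 2*B (f(B) = B + (B - 1) = B + (-1 + B) = -1 + 2*B)
T(M) = (-4 + M)/(5 + M)
F(u, p) = -6 - 7*p (F(u, p) = -3 + (-7*p + (-1 + 2*(-1))) = -3 + (-7*p + (-1 - 2)) = -3 + (-7*p - 3) = -3 + (-3 - 7*p) = -6 - 7*p)
-F(T(4), -17)*(-2*(-1)) = -(-6 - 7*(-17))*(-2*(-1)) = -(-6 + 119)*2 = -113*2 = -1*226 = -226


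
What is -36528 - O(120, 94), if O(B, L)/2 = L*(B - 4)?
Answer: -58336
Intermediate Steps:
O(B, L) = 2*L*(-4 + B) (O(B, L) = 2*(L*(B - 4)) = 2*(L*(-4 + B)) = 2*L*(-4 + B))
-36528 - O(120, 94) = -36528 - 2*94*(-4 + 120) = -36528 - 2*94*116 = -36528 - 1*21808 = -36528 - 21808 = -58336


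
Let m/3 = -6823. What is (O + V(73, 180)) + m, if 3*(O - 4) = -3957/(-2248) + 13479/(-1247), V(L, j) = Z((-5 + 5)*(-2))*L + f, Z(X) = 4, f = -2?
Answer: -56564145271/2803256 ≈ -20178.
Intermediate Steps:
m = -20469 (m = 3*(-6823) = -20469)
V(L, j) = -2 + 4*L (V(L, j) = 4*L - 2 = -2 + 4*L)
O = 2757553/2803256 (O = 4 + (-3957/(-2248) + 13479/(-1247))/3 = 4 + (-3957*(-1/2248) + 13479*(-1/1247))/3 = 4 + (3957/2248 - 13479/1247)/3 = 4 + (⅓)*(-25366413/2803256) = 4 - 8455471/2803256 = 2757553/2803256 ≈ 0.98370)
(O + V(73, 180)) + m = (2757553/2803256 + (-2 + 4*73)) - 20469 = (2757553/2803256 + (-2 + 292)) - 20469 = (2757553/2803256 + 290) - 20469 = 815701793/2803256 - 20469 = -56564145271/2803256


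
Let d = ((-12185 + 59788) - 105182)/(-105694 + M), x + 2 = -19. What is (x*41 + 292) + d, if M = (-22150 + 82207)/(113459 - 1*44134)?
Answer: -4165171760342/7327176493 ≈ -568.46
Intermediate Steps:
x = -21 (x = -2 - 19 = -21)
M = 60057/69325 (M = 60057/(113459 - 44134) = 60057/69325 ≈ 0.86631)
d = 3991664175/7327176493 (d = ((-12185 + 59788) - 105182)/(-105694 + 60057/69325) = (47603 - 105182)/(-7327176493/69325) = -57579*(-69325/7327176493) = 3991664175/7327176493 ≈ 0.54478)
(x*41 + 292) + d = (-21*41 + 292) + 3991664175/7327176493 = (-861 + 292) + 3991664175/7327176493 = -569 + 3991664175/7327176493 = -4165171760342/7327176493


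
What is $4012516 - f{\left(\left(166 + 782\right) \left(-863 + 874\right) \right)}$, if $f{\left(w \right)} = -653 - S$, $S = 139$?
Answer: $4013308$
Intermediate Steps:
$f{\left(w \right)} = -792$ ($f{\left(w \right)} = -653 - 139 = -792$)
$4012516 - f{\left(\left(166 + 782\right) \left(-863 + 874\right) \right)} = 4012516 - -792 = 4012516 + 792 = 4013308$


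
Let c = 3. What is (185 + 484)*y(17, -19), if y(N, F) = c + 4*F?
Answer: -48837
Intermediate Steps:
y(N, F) = 3 + 4*F
(185 + 484)*y(17, -19) = (185 + 484)*(3 + 4*(-19)) = 669*(3 - 76) = 669*(-73) = -48837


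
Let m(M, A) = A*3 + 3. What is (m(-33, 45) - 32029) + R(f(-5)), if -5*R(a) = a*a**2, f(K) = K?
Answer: -31866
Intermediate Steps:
m(M, A) = 3 + 3*A (m(M, A) = 3*A + 3 = 3 + 3*A)
R(a) = -a**3/5 (R(a) = -a*a**2/5 = -a**3/5)
(m(-33, 45) - 32029) + R(f(-5)) = ((3 + 3*45) - 32029) - 1/5*(-5)**3 = ((3 + 135) - 32029) - 1/5*(-125) = (138 - 32029) + 25 = -31891 + 25 = -31866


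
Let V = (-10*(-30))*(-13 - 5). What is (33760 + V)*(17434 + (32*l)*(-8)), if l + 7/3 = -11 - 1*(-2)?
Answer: 1730130160/3 ≈ 5.7671e+8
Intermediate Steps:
l = -34/3 (l = -7/3 + (-11 - 1*(-2)) = -7/3 + (-11 + 2) = -7/3 - 9 = -34/3 ≈ -11.333)
V = -5400 (V = 300*(-18) = -5400)
(33760 + V)*(17434 + (32*l)*(-8)) = (33760 - 5400)*(17434 + (32*(-34/3))*(-8)) = 28360*(17434 - 1088/3*(-8)) = 28360*(17434 + 8704/3) = 28360*(61006/3) = 1730130160/3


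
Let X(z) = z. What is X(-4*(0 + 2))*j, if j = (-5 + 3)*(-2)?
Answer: -32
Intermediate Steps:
j = 4 (j = -2*(-2) = 4)
X(-4*(0 + 2))*j = -4*(0 + 2)*4 = -4*2*4 = -8*4 = -32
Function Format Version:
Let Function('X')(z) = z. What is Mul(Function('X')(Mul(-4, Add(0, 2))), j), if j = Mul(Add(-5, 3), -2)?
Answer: -32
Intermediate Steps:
j = 4 (j = Mul(-2, -2) = 4)
Mul(Function('X')(Mul(-4, Add(0, 2))), j) = Mul(Mul(-4, Add(0, 2)), 4) = Mul(Mul(-4, 2), 4) = Mul(-8, 4) = -32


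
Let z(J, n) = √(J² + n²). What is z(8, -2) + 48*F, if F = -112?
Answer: -5376 + 2*√17 ≈ -5367.8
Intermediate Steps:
z(8, -2) + 48*F = √(8² + (-2)²) + 48*(-112) = √(64 + 4) - 5376 = √68 - 5376 = 2*√17 - 5376 = -5376 + 2*√17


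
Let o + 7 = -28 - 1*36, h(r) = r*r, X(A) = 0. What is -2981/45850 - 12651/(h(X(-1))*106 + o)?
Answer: 579836699/3255350 ≈ 178.12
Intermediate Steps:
h(r) = r²
o = -71 (o = -7 + (-28 - 1*36) = -7 + (-28 - 36) = -7 - 64 = -71)
-2981/45850 - 12651/(h(X(-1))*106 + o) = -2981/45850 - 12651/(0²*106 - 71) = -2981*1/45850 - 12651/(0*106 - 71) = -2981/45850 - 12651/(0 - 71) = -2981/45850 - 12651/(-71) = -2981/45850 - 12651*(-1/71) = -2981/45850 + 12651/71 = 579836699/3255350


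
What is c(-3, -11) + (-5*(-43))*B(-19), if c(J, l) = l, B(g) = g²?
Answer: 77604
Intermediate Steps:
c(-3, -11) + (-5*(-43))*B(-19) = -11 - 5*(-43)*(-19)² = -11 + 215*361 = -11 + 77615 = 77604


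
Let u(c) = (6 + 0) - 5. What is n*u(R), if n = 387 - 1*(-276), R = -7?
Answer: 663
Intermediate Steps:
u(c) = 1 (u(c) = 6 - 5 = 1)
n = 663 (n = 387 + 276 = 663)
n*u(R) = 663*1 = 663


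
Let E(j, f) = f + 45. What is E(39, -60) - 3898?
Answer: -3913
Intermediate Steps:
E(j, f) = 45 + f
E(39, -60) - 3898 = (45 - 60) - 3898 = -15 - 3898 = -3913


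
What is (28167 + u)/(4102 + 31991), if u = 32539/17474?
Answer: 492222697/630689082 ≈ 0.78045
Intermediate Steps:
u = 32539/17474 (u = 32539*(1/17474) = 32539/17474 ≈ 1.8621)
(28167 + u)/(4102 + 31991) = (28167 + 32539/17474)/(4102 + 31991) = (492222697/17474)/36093 = (492222697/17474)*(1/36093) = 492222697/630689082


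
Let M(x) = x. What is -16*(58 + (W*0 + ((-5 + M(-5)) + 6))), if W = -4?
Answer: -864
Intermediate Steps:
-16*(58 + (W*0 + ((-5 + M(-5)) + 6))) = -16*(58 + (-4*0 + ((-5 - 5) + 6))) = -16*(58 + (0 + (-10 + 6))) = -16*(58 + (0 - 4)) = -16*(58 - 4) = -16*54 = -864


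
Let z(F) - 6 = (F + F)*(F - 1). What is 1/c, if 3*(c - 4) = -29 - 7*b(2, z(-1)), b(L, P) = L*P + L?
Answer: -1/57 ≈ -0.017544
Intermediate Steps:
z(F) = 6 + 2*F*(-1 + F) (z(F) = 6 + (F + F)*(F - 1) = 6 + (2*F)*(-1 + F) = 6 + 2*F*(-1 + F))
b(L, P) = L + L*P
c = -57 (c = 4 + (-29 - 14*(1 + (6 - 2*(-1) + 2*(-1)²)))/3 = 4 + (-29 - 14*(1 + (6 + 2 + 2*1)))/3 = 4 + (-29 - 14*(1 + (6 + 2 + 2)))/3 = 4 + (-29 - 14*(1 + 10))/3 = 4 + (-29 - 14*11)/3 = 4 + (-29 - 7*22)/3 = 4 + (-29 - 154)/3 = 4 + (⅓)*(-183) = 4 - 61 = -57)
1/c = 1/(-57) = -1/57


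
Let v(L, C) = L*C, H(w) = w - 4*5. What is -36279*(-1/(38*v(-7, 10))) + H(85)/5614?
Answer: -14535529/1066660 ≈ -13.627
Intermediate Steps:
H(w) = -20 + w (H(w) = w - 20 = -20 + w)
v(L, C) = C*L
-36279*(-1/(38*v(-7, 10))) + H(85)/5614 = -36279/((10*(-7))*(-38)) + (-20 + 85)/5614 = -36279/((-70*(-38))) + 65*(1/5614) = -36279/2660 + 65/5614 = -14535529/1066660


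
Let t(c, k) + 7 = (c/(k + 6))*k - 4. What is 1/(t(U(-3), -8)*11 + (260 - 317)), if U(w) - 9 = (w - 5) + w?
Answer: -1/266 ≈ -0.0037594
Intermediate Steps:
U(w) = 4 + 2*w (U(w) = 9 + ((w - 5) + w) = 9 + ((-5 + w) + w) = 9 + (-5 + 2*w) = 4 + 2*w)
t(c, k) = -11 + c*k/(6 + k) (t(c, k) = -7 + ((c/(k + 6))*k - 4) = -7 + ((c/(6 + k))*k - 4) = -7 + (c*k/(6 + k) - 4) = -7 + (-4 + c*k/(6 + k)) = -11 + c*k/(6 + k))
1/(t(U(-3), -8)*11 + (260 - 317)) = 1/(((-66 - 11*(-8) + (4 + 2*(-3))*(-8))/(6 - 8))*11 + (260 - 317)) = 1/(((-66 + 88 + (4 - 6)*(-8))/(-2))*11 - 57) = 1/(-(-66 + 88 - 2*(-8))/2*11 - 57) = 1/(-(-66 + 88 + 16)/2*11 - 57) = 1/(-½*38*11 - 57) = 1/(-19*11 - 57) = 1/(-209 - 57) = 1/(-266) = -1/266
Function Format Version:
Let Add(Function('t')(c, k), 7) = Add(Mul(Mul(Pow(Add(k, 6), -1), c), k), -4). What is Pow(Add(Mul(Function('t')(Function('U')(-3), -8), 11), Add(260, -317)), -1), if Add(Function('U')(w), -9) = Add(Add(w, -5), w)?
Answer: Rational(-1, 266) ≈ -0.0037594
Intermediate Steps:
Function('U')(w) = Add(4, Mul(2, w)) (Function('U')(w) = Add(9, Add(Add(w, -5), w)) = Add(9, Add(Add(-5, w), w)) = Add(9, Add(-5, Mul(2, w))) = Add(4, Mul(2, w)))
Function('t')(c, k) = Add(-11, Mul(c, k, Pow(Add(6, k), -1))) (Function('t')(c, k) = Add(-7, Add(Mul(Mul(Pow(Add(k, 6), -1), c), k), -4)) = Add(-7, Add(Mul(Mul(Pow(Add(6, k), -1), c), k), -4)) = Add(-7, Add(Mul(Mul(c, Pow(Add(6, k), -1)), k), -4)) = Add(-7, Add(Mul(c, k, Pow(Add(6, k), -1)), -4)) = Add(-7, Add(-4, Mul(c, k, Pow(Add(6, k), -1)))) = Add(-11, Mul(c, k, Pow(Add(6, k), -1))))
Pow(Add(Mul(Function('t')(Function('U')(-3), -8), 11), Add(260, -317)), -1) = Pow(Add(Mul(Mul(Pow(Add(6, -8), -1), Add(-66, Mul(-11, -8), Mul(Add(4, Mul(2, -3)), -8))), 11), Add(260, -317)), -1) = Pow(Add(Mul(Mul(Pow(-2, -1), Add(-66, 88, Mul(Add(4, -6), -8))), 11), -57), -1) = Pow(Add(Mul(Mul(Rational(-1, 2), Add(-66, 88, Mul(-2, -8))), 11), -57), -1) = Pow(Add(Mul(Mul(Rational(-1, 2), Add(-66, 88, 16)), 11), -57), -1) = Pow(Add(Mul(Mul(Rational(-1, 2), 38), 11), -57), -1) = Pow(Add(Mul(-19, 11), -57), -1) = Pow(Add(-209, -57), -1) = Pow(-266, -1) = Rational(-1, 266)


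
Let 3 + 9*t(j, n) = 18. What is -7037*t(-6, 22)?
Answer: -35185/3 ≈ -11728.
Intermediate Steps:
t(j, n) = 5/3 (t(j, n) = -⅓ + (⅑)*18 = -⅓ + 2 = 5/3)
-7037*t(-6, 22) = -7037*5/3 = -35185/3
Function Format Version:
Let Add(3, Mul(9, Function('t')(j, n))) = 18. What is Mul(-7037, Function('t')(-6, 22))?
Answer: Rational(-35185, 3) ≈ -11728.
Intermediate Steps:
Function('t')(j, n) = Rational(5, 3) (Function('t')(j, n) = Add(Rational(-1, 3), Mul(Rational(1, 9), 18)) = Add(Rational(-1, 3), 2) = Rational(5, 3))
Mul(-7037, Function('t')(-6, 22)) = Mul(-7037, Rational(5, 3)) = Rational(-35185, 3)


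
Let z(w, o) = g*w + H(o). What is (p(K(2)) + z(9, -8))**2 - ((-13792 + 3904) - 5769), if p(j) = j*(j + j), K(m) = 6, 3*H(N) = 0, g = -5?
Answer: 16386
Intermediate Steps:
H(N) = 0 (H(N) = (1/3)*0 = 0)
p(j) = 2*j**2 (p(j) = j*(2*j) = 2*j**2)
z(w, o) = -5*w (z(w, o) = -5*w + 0 = -5*w)
(p(K(2)) + z(9, -8))**2 - ((-13792 + 3904) - 5769) = (2*6**2 - 5*9)**2 - ((-13792 + 3904) - 5769) = (2*36 - 45)**2 - (-9888 - 5769) = (72 - 45)**2 - 1*(-15657) = 27**2 + 15657 = 729 + 15657 = 16386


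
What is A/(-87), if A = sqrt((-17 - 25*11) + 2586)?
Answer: -sqrt(2294)/87 ≈ -0.55053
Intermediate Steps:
A = sqrt(2294) (A = sqrt((-17 - 275) + 2586) = sqrt(-292 + 2586) = sqrt(2294) ≈ 47.896)
A/(-87) = sqrt(2294)/(-87) = -sqrt(2294)/87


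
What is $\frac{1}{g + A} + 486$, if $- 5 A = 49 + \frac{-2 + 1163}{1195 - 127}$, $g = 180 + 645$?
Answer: $\frac{705026914}{1450669} \approx 486.0$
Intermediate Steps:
$g = 825$
$A = - \frac{17831}{1780}$ ($A = - \frac{49 + \frac{-2 + 1163}{1195 - 127}}{5} = - \frac{49 + \frac{1161}{1068}}{5} = - \frac{49 + 1161 \cdot \frac{1}{1068}}{5} = - \frac{49 + \frac{387}{356}}{5} = \left(- \frac{1}{5}\right) \frac{17831}{356} = - \frac{17831}{1780} \approx -10.017$)
$\frac{1}{g + A} + 486 = \frac{1}{825 - \frac{17831}{1780}} + 486 = \frac{1}{\frac{1450669}{1780}} + 486 = \frac{1780}{1450669} + 486 = \frac{705026914}{1450669}$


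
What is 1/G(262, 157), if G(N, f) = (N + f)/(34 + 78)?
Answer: 112/419 ≈ 0.26730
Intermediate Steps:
G(N, f) = N/112 + f/112 (G(N, f) = (N + f)/112 = (N + f)*(1/112) = N/112 + f/112)
1/G(262, 157) = 1/((1/112)*262 + (1/112)*157) = 1/(131/56 + 157/112) = 1/(419/112) = 112/419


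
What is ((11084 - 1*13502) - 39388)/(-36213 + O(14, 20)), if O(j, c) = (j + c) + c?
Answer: 41806/36159 ≈ 1.1562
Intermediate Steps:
O(j, c) = j + 2*c (O(j, c) = (c + j) + c = j + 2*c)
((11084 - 1*13502) - 39388)/(-36213 + O(14, 20)) = ((11084 - 1*13502) - 39388)/(-36213 + (14 + 2*20)) = ((11084 - 13502) - 39388)/(-36213 + (14 + 40)) = (-2418 - 39388)/(-36213 + 54) = -41806/(-36159) = -41806*(-1/36159) = 41806/36159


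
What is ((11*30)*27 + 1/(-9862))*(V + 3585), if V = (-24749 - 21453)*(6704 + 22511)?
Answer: -118606423501257055/9862 ≈ -1.2027e+13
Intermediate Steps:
V = -1349791430 (V = -46202*29215 = -1349791430)
((11*30)*27 + 1/(-9862))*(V + 3585) = ((11*30)*27 + 1/(-9862))*(-1349791430 + 3585) = (330*27 - 1/9862)*(-1349787845) = (8910 - 1/9862)*(-1349787845) = (87870419/9862)*(-1349787845) = -118606423501257055/9862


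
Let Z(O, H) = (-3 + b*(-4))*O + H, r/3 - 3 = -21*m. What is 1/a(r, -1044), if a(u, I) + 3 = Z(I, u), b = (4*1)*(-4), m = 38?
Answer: -1/66072 ≈ -1.5135e-5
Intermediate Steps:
b = -16 (b = 4*(-4) = -16)
r = -2385 (r = 9 + 3*(-21*38) = 9 + 3*(-798) = 9 - 2394 = -2385)
Z(O, H) = H + 61*O (Z(O, H) = (-3 - 16*(-4))*O + H = (-3 + 64)*O + H = 61*O + H = H + 61*O)
a(u, I) = -3 + u + 61*I (a(u, I) = -3 + (u + 61*I) = -3 + u + 61*I)
1/a(r, -1044) = 1/(-3 - 2385 + 61*(-1044)) = 1/(-3 - 2385 - 63684) = 1/(-66072) = -1/66072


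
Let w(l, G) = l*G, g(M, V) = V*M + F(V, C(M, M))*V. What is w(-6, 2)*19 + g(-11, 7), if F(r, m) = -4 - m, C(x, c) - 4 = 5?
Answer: -396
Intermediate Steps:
C(x, c) = 9 (C(x, c) = 4 + 5 = 9)
g(M, V) = -13*V + M*V (g(M, V) = V*M + (-4 - 1*9)*V = M*V + (-4 - 9)*V = M*V - 13*V = -13*V + M*V)
w(l, G) = G*l
w(-6, 2)*19 + g(-11, 7) = (2*(-6))*19 + 7*(-13 - 11) = -12*19 + 7*(-24) = -228 - 168 = -396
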